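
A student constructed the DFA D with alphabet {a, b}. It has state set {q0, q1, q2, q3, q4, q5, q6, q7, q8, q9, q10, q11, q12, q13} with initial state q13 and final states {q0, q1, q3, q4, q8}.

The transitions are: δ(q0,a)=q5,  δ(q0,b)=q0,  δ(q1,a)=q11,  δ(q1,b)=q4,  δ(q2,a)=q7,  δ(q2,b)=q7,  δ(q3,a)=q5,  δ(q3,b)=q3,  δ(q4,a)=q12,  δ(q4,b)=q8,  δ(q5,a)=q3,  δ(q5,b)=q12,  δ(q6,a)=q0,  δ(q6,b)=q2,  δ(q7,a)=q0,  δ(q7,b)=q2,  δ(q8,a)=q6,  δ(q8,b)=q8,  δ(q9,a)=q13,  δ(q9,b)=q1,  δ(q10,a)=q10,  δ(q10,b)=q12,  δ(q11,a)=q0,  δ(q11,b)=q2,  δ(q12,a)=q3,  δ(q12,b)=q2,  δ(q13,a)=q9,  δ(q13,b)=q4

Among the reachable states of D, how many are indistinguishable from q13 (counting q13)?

2

Reachable states from the start: {q0,q1,q2,q3,q4,q5,q6,q7,q8,q9,q11,q12,q13}. Unreachable: {q10} — drop them.
Initial partition by acceptance: {q0,q1,q3,q4,q8} | {q2,q5,q6,q7,q9,q11,q12,q13}.
Split {q2,q5,q6,q7,q9,q11,q12,q13} by δ(·,a) → {q5,q6,q7,q11,q12} and {q2,q9,q13}.
Refine {q5,q6,q7,q11,q12} on symbol b: members go to different blocks, giving {q6,q7,q11,q12} and {q5}.
On input a, block {q0,q1,q3,q4,q8} splits into {q1,q4,q8} and {q0,q3}.
Refine {q2,q9,q13} on symbol a: members go to different blocks, giving {q9,q13} and {q2}.
No further refinement is possible. Final partition (6 blocks): {q1,q4,q8} | {q6,q7,q11,q12} | {q9,q13} | {q5} | {q0,q3} | {q2}.
State q13 belongs to the block {q9,q13}, which has 2 states.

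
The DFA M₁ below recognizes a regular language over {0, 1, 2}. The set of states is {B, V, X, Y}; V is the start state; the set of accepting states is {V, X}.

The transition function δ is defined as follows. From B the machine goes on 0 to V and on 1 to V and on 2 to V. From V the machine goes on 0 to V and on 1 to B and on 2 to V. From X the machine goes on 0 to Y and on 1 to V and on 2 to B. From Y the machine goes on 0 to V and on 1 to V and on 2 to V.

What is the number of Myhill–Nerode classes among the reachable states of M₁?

Reachable states from the start: {B,V}. Unreachable: {X,Y} — drop them.
P0 = {V} | {B}.
Stable partition: {V} | {B} — 2 equivalence classes.

2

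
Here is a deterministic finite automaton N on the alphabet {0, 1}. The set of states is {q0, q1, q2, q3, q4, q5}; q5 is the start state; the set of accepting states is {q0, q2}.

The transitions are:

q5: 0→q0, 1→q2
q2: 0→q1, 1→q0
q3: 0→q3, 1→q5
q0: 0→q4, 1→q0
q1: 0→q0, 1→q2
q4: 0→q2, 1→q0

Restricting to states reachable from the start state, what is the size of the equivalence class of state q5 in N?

States {q3} cannot be reached from the start state, so discard them.
Start with accepting vs non-accepting: {q0,q2} | {q1,q4,q5}.
Stable partition: {q0,q2} | {q1,q4,q5} — 2 equivalence classes.
State q5 belongs to the block {q1,q4,q5}, which has 3 states.

3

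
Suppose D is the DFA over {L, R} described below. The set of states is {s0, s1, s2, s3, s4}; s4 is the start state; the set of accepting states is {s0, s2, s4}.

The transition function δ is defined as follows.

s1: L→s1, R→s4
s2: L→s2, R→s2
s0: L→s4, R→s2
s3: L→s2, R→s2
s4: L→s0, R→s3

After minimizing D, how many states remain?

States {s1} cannot be reached from the start state, so discard them.
Start with accepting vs non-accepting: {s0,s2,s4} | {s3}.
Refine {s0,s2,s4} on symbol R: members go to different blocks, giving {s0,s2} and {s4}.
On input L, block {s0,s2} splits into {s0} and {s2}.
No further refinement is possible. Final partition (4 blocks): {s0} | {s3} | {s4} | {s2}.

4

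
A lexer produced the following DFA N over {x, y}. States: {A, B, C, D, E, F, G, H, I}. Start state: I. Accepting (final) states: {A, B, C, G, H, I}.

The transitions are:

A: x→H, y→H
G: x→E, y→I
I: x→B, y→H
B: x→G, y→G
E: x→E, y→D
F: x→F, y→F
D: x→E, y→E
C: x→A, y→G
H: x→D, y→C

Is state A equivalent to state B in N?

Yes

Reachable states from the start: {A,B,C,D,E,G,H,I}. Unreachable: {F} — drop them.
Start with accepting vs non-accepting: {A,B,C,G,H,I} | {D,E}.
Split {A,B,C,G,H,I} by δ(·,x) → {A,B,C,I} and {G,H}.
On input x, block {A,B,C,I} splits into {A,B} and {C,I}.
Stable partition: {A,B} | {D,E} | {G,H} | {C,I} — 4 equivalence classes.
A and B lie in the same block of the stable partition, so they are equivalent — no string distinguishes them.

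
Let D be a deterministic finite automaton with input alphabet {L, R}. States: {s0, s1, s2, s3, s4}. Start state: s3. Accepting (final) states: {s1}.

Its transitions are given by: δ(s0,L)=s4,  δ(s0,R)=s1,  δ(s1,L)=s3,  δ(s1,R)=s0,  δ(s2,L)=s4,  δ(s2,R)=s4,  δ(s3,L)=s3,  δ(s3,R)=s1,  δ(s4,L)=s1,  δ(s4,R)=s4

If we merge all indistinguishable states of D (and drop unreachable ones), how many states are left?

4

First remove the unreachable states {s2}; 4 states remain.
P0 = {s1} | {s0,s3,s4}.
On input L, block {s0,s3,s4} splits into {s0,s3} and {s4}.
On input L, block {s0,s3} splits into {s0} and {s3}.
The partition is now stable with 4 blocks: {s1} | {s0} | {s4} | {s3}.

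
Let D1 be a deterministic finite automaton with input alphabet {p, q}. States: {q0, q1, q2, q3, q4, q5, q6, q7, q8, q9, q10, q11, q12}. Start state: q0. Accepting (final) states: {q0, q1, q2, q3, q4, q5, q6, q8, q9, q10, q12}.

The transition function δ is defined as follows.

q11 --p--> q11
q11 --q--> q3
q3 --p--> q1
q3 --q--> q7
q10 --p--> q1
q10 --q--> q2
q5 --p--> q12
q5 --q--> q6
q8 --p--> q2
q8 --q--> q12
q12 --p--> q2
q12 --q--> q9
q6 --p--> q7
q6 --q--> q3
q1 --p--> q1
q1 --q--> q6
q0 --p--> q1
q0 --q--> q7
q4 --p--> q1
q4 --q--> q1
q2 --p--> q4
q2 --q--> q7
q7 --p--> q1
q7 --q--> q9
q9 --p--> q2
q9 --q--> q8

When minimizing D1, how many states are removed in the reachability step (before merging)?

3

No path from q0 leads to q5, q10, q11; the other 10 states are all reachable.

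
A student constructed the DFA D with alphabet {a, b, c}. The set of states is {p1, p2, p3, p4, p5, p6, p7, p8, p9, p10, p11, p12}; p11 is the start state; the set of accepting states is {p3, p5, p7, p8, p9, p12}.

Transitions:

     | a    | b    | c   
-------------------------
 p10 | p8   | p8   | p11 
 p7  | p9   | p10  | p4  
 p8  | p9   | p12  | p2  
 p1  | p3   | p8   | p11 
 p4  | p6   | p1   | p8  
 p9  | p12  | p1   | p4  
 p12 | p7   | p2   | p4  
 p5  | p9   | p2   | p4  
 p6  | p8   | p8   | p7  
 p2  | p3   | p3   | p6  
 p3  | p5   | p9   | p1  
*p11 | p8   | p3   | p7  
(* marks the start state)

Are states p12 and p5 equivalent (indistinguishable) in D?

P0 = {p3,p5,p7,p8,p9,p12} | {p1,p2,p4,p6,p10,p11}.
Split {p3,p5,p7,p8,p9,p12} by δ(·,b) → {p5,p7,p9,p12} and {p3,p8}.
Refine {p1,p2,p4,p6,p10,p11} on symbol a: members go to different blocks, giving {p1,p2,p6,p10,p11} and {p4}.
On input c, block {p1,p2,p6,p10,p11} splits into {p1,p2,p10} and {p6,p11}.
The partition is now stable with 5 blocks: {p5,p7,p9,p12} | {p1,p2,p10} | {p3,p8} | {p4} | {p6,p11}.
p12 and p5 lie in the same block of the stable partition, so they are equivalent — no string distinguishes them.

Yes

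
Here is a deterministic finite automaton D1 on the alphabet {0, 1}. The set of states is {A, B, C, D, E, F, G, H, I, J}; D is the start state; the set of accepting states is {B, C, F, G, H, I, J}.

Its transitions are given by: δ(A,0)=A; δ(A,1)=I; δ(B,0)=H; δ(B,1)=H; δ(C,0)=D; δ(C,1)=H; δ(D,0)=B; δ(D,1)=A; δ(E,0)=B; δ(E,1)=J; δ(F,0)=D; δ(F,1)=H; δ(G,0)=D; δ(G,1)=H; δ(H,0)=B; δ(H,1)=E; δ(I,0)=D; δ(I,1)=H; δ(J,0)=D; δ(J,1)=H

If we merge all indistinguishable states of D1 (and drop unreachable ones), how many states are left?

6

First remove the unreachable states {C,F,G}; 7 states remain.
Initial partition by acceptance: {B,H,I,J} | {A,D,E}.
On input 0, block {B,H,I,J} splits into {B,H} and {I,J}.
Refine {B,H} on symbol 1: members go to different blocks, giving {B} and {H}.
Split {A,D,E} by δ(·,0) → {D,E} and {A}.
On input 1, block {D,E} splits into {D} and {E}.
No further refinement is possible. Final partition (6 blocks): {B} | {D} | {I,J} | {H} | {A} | {E}.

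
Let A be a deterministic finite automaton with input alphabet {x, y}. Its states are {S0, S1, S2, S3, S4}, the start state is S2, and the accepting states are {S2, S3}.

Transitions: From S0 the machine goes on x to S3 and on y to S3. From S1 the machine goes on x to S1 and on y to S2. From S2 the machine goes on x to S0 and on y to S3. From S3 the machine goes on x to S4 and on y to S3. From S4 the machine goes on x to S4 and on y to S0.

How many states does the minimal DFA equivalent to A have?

States {S1} cannot be reached from the start state, so discard them.
Start with accepting vs non-accepting: {S2,S3} | {S0,S4}.
Refine {S0,S4} on symbol x: members go to different blocks, giving {S0} and {S4}.
Refine {S2,S3} on symbol x: members go to different blocks, giving {S2} and {S3}.
The partition is now stable with 4 blocks: {S2} | {S0} | {S4} | {S3}.

4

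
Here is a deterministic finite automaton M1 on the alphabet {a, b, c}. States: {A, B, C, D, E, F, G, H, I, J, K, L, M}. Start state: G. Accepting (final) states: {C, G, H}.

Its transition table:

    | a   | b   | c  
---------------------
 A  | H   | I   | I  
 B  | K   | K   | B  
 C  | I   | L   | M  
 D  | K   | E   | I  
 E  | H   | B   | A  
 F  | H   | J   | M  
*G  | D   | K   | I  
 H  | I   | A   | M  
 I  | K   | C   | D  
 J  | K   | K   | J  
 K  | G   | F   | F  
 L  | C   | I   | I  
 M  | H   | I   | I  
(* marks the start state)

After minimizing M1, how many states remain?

8

P0 = {C,G,H} | {A,B,D,E,F,I,J,K,L,M}.
Refine {A,B,D,E,F,I,J,K,L,M} on symbol a: members go to different blocks, giving {A,E,F,K,L,M} and {B,D,I,J}.
Split {C,G,H} by δ(·,c) → {C,H} and {G}.
Split {A,E,F,K,L,M} by δ(·,a) → {A,E,F,L,M} and {K}.
On input c, block {A,E,F,L,M} splits into {A,L,M} and {E,F}.
Refine {B,D,I,J} on symbol b: members go to different blocks, giving {B,J} and {D} and {I}.
Stable partition: {C,H} | {A,L,M} | {B,J} | {G} | {K} | {E,F} | {D} | {I} — 8 equivalence classes.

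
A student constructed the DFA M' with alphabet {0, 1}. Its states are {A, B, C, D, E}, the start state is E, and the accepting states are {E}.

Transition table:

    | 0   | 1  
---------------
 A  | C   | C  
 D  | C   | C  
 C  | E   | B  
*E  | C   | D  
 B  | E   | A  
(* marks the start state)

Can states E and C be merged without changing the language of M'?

Initial partition by acceptance: {E} | {A,B,C,D}.
On input 0, block {A,B,C,D} splits into {A,D} and {B,C}.
On input 1, block {B,C} splits into {B} and {C}.
The partition is now stable with 4 blocks: {E} | {A,D} | {B} | {C}.
E and C end up in different blocks, so they are distinguishable. For instance, the string 'ε' is accepted from only E.

No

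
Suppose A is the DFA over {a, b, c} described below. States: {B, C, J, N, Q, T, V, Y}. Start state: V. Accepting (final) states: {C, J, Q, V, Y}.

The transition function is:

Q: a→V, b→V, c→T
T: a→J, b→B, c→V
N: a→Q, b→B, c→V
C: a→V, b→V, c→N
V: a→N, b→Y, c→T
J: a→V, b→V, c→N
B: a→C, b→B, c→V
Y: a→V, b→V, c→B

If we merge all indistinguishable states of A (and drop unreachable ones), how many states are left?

Every state is reachable, so we keep all 8.
Initial partition by acceptance: {C,J,Q,V,Y} | {B,N,T}.
On input a, block {C,J,Q,V,Y} splits into {C,J,Q,Y} and {V}.
The partition is now stable with 3 blocks: {C,J,Q,Y} | {B,N,T} | {V}.

3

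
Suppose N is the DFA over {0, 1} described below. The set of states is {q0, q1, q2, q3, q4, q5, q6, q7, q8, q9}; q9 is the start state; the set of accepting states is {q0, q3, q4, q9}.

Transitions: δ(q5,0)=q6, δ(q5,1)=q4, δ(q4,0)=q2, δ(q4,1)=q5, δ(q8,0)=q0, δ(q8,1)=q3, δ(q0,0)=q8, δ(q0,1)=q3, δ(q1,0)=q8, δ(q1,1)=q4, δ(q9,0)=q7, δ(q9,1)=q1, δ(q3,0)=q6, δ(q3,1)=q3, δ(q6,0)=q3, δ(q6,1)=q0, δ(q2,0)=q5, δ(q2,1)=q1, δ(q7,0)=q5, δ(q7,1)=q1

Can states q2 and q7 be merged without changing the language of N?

All states are reachable from the start state.
Start with accepting vs non-accepting: {q0,q3,q4,q9} | {q1,q2,q5,q6,q7,q8}.
Split {q0,q3,q4,q9} by δ(·,1) → {q0,q3} and {q4,q9}.
Split {q1,q2,q5,q6,q7,q8} by δ(·,0) → {q1,q2,q5,q7} and {q6,q8}.
Split {q1,q2,q5,q7} by δ(·,0) → {q1,q5} and {q2,q7}.
No further refinement is possible. Final partition (5 blocks): {q0,q3} | {q1,q5} | {q4,q9} | {q6,q8} | {q2,q7}.
q2 and q7 lie in the same block of the stable partition, so they are equivalent — no string distinguishes them.

Yes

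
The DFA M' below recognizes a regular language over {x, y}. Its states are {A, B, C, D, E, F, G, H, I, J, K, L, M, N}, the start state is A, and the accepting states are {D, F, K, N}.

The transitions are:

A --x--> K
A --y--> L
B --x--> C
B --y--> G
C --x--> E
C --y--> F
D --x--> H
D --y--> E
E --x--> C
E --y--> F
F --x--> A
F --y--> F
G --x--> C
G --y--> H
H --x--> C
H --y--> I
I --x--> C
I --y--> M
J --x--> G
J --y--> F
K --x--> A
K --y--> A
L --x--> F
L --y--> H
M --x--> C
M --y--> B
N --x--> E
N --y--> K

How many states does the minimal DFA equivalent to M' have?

States {D,J,N} cannot be reached from the start state, so discard them.
Initial partition by acceptance: {F,K} | {A,B,C,E,G,H,I,L,M}.
Split {F,K} by δ(·,y) → {F} and {K}.
Split {A,B,C,E,G,H,I,L,M} by δ(·,x) → {B,C,E,G,H,I,M} and {A} and {L}.
On input y, block {B,C,E,G,H,I,M} splits into {B,G,H,I,M} and {C,E}.
The partition is now stable with 6 blocks: {F} | {B,G,H,I,M} | {K} | {A} | {L} | {C,E}.

6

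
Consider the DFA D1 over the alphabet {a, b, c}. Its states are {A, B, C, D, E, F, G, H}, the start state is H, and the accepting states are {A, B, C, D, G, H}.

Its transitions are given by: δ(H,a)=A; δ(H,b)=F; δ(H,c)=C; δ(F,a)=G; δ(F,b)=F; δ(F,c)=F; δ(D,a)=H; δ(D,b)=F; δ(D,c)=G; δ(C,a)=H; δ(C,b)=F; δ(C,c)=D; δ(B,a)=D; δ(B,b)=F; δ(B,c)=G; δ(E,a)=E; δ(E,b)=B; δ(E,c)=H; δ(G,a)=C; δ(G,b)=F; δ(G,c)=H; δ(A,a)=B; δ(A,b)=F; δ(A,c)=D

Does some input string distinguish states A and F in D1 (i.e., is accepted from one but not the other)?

Reachable states from the start: {A,B,C,D,F,G,H}. Unreachable: {E} — drop them.
Start with accepting vs non-accepting: {A,B,C,D,G,H} | {F}.
No further refinement is possible. Final partition (2 blocks): {A,B,C,D,G,H} | {F}.
A and F end up in different blocks, so they are distinguishable. For instance, the string 'ε' is accepted from only A.

Yes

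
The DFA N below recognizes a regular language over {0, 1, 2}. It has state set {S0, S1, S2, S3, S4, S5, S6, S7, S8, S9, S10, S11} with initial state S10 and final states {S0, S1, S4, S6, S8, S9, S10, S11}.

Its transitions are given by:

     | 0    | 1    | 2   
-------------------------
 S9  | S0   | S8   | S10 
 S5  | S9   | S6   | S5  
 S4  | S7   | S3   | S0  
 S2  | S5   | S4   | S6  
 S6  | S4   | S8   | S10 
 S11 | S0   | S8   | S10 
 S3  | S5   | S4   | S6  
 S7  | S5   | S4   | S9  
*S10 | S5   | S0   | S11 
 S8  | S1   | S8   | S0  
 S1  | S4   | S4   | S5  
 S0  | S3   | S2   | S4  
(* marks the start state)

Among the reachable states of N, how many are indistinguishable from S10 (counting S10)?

1

Every state is reachable, so we keep all 12.
Initial partition by acceptance: {S0,S1,S4,S6,S8,S9,S10,S11} | {S2,S3,S5,S7}.
Refine {S0,S1,S4,S6,S8,S9,S10,S11} on symbol 0: members go to different blocks, giving {S1,S6,S8,S9,S11} and {S0,S4,S10}.
Refine {S1,S6,S8,S9,S11} on symbol 0: members go to different blocks, giving {S1,S6,S9,S11} and {S8}.
Split {S1,S6,S9,S11} by δ(·,1) → {S6,S9,S11} and {S1}.
On input 0, block {S2,S3,S5,S7} splits into {S2,S3,S7} and {S5}.
On input 0, block {S0,S4,S10} splits into {S0,S4} and {S10}.
Stable partition: {S6,S9,S11} | {S2,S3,S7} | {S0,S4} | {S8} | {S1} | {S5} | {S10} — 7 equivalence classes.
State S10 belongs to the block {S10}, which has 1 states.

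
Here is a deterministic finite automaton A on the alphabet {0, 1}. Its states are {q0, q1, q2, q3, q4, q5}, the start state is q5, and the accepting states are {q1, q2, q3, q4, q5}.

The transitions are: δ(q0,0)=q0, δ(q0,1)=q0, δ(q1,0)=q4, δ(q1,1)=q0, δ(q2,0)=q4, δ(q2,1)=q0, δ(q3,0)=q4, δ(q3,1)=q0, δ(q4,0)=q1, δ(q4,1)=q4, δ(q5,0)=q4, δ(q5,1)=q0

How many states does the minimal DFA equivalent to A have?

3

Reachable states from the start: {q0,q1,q4,q5}. Unreachable: {q2,q3} — drop them.
Start with accepting vs non-accepting: {q1,q4,q5} | {q0}.
Split {q1,q4,q5} by δ(·,1) → {q1,q5} and {q4}.
Stable partition: {q1,q5} | {q0} | {q4} — 3 equivalence classes.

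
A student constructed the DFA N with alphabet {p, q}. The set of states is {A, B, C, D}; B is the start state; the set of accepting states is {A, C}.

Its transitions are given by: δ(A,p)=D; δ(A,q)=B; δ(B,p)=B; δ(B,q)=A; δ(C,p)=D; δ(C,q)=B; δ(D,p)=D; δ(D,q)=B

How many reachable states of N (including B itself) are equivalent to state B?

1

States {C} cannot be reached from the start state, so discard them.
P0 = {A} | {B,D}.
Split {B,D} by δ(·,q) → {B} and {D}.
Stable partition: {A} | {B} | {D} — 3 equivalence classes.
The equivalence class containing B is {B}, of size 1.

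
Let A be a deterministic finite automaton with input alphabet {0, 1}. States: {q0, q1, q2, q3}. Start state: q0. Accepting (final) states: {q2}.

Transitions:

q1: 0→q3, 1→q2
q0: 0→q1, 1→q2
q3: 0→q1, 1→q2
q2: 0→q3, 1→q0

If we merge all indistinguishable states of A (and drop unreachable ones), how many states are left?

2

P0 = {q2} | {q0,q1,q3}.
No further refinement is possible. Final partition (2 blocks): {q2} | {q0,q1,q3}.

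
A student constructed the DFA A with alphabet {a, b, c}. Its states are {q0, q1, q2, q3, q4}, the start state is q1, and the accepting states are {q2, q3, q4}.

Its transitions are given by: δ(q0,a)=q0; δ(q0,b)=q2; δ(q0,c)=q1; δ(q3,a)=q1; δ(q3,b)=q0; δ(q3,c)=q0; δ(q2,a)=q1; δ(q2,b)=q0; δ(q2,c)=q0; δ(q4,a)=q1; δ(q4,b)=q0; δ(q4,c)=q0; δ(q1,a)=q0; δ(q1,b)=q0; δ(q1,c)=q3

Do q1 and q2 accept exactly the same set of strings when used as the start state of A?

First remove the unreachable states {q4}; 4 states remain.
Initial partition by acceptance: {q2,q3} | {q0,q1}.
Refine {q0,q1} on symbol b: members go to different blocks, giving {q0} and {q1}.
No further refinement is possible. Final partition (3 blocks): {q2,q3} | {q0} | {q1}.
q1 and q2 end up in different blocks, so they are distinguishable. For instance, the string 'ε' is accepted from only q2.

No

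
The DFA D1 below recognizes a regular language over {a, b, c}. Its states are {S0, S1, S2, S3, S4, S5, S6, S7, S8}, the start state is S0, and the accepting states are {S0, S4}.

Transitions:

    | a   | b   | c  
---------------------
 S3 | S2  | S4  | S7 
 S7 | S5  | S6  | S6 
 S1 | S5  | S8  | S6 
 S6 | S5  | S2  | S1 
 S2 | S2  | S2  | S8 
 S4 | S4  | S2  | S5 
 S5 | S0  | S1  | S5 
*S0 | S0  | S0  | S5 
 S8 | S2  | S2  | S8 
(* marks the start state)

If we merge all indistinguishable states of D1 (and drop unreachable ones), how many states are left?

First remove the unreachable states {S3,S4,S7}; 6 states remain.
P0 = {S0} | {S1,S2,S5,S6,S8}.
Refine {S1,S2,S5,S6,S8} on symbol a: members go to different blocks, giving {S1,S2,S6,S8} and {S5}.
Refine {S1,S2,S6,S8} on symbol a: members go to different blocks, giving {S1,S6} and {S2,S8}.
Stable partition: {S0} | {S1,S6} | {S5} | {S2,S8} — 4 equivalence classes.

4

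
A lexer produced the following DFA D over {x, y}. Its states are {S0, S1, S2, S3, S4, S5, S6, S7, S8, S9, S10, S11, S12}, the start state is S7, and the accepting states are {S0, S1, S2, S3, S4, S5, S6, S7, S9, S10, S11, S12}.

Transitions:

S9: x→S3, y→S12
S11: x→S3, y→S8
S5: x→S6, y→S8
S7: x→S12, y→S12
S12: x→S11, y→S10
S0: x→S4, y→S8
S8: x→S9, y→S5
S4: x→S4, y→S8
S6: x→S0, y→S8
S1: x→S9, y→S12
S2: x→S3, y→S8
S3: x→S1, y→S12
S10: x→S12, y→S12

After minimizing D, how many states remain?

6

States {S2} cannot be reached from the start state, so discard them.
P0 = {S0,S1,S3,S4,S5,S6,S7,S9,S10,S11,S12} | {S8}.
Refine {S0,S1,S3,S4,S5,S6,S7,S9,S10,S11,S12} on symbol y: members go to different blocks, giving {S1,S3,S7,S9,S10,S12} and {S0,S4,S5,S6,S11}.
On input x, block {S1,S3,S7,S9,S10,S12} splits into {S1,S3,S7,S9,S10} and {S12}.
On input x, block {S1,S3,S7,S9,S10} splits into {S1,S3,S9} and {S7,S10}.
Split {S0,S4,S5,S6,S11} by δ(·,x) → {S0,S4,S5,S6} and {S11}.
Stable partition: {S1,S3,S9} | {S8} | {S0,S4,S5,S6} | {S12} | {S7,S10} | {S11} — 6 equivalence classes.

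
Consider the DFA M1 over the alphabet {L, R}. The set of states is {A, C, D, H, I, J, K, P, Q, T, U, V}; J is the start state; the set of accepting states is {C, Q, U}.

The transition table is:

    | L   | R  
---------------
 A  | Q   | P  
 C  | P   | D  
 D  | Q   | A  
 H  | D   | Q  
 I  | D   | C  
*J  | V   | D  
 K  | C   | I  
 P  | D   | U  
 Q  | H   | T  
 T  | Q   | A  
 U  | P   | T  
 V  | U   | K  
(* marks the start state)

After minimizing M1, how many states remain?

All states are reachable from the start state.
P0 = {C,Q,U} | {A,D,H,I,J,K,P,T,V}.
On input L, block {A,D,H,I,J,K,P,T,V} splits into {A,D,K,T,V} and {H,I,J,P}.
Split {A,D,K,T,V} by δ(·,R) → {D,T,V} and {A,K}.
On input R, block {H,I,J,P} splits into {H,I,P} and {J}.
No further refinement is possible. Final partition (5 blocks): {C,Q,U} | {D,T,V} | {H,I,P} | {A,K} | {J}.

5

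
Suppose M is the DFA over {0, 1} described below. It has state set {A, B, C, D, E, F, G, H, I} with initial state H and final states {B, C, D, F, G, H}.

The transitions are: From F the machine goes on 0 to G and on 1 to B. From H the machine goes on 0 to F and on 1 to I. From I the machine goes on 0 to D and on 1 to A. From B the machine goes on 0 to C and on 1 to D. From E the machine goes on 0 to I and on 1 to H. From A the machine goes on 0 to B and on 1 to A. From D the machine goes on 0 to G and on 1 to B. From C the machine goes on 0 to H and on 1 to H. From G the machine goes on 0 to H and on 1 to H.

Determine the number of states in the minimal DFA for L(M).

4

States {E} cannot be reached from the start state, so discard them.
Initial partition by acceptance: {B,C,D,F,G,H} | {A,I}.
Split {B,C,D,F,G,H} by δ(·,1) → {B,C,D,F,G} and {H}.
Refine {B,C,D,F,G} on symbol 0: members go to different blocks, giving {B,D,F} and {C,G}.
Stable partition: {B,D,F} | {A,I} | {H} | {C,G} — 4 equivalence classes.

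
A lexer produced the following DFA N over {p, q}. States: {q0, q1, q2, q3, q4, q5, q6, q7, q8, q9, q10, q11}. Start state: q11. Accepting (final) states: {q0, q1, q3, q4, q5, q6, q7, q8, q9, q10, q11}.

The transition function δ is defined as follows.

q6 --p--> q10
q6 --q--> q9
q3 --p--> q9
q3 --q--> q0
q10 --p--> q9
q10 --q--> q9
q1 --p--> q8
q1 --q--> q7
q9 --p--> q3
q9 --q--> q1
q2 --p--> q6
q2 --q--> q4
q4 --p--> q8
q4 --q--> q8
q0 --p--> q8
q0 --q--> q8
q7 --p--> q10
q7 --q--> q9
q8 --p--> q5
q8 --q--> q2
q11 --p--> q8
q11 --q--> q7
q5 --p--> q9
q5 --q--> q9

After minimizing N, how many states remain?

8

All states are reachable from the start state.
P0 = {q0,q1,q3,q4,q5,q6,q7,q8,q9,q10,q11} | {q2}.
On input q, block {q0,q1,q3,q4,q5,q6,q7,q8,q9,q10,q11} splits into {q0,q1,q3,q4,q5,q6,q7,q9,q10,q11} and {q8}.
Refine {q0,q1,q3,q4,q5,q6,q7,q9,q10,q11} on symbol p: members go to different blocks, giving {q3,q5,q6,q7,q9,q10} and {q0,q1,q4,q11}.
Refine {q3,q5,q6,q7,q9,q10} on symbol q: members go to different blocks, giving {q5,q6,q7,q10} and {q3,q9}.
Refine {q5,q6,q7,q10} on symbol p: members go to different blocks, giving {q5,q10} and {q6,q7}.
Split {q0,q1,q4,q11} by δ(·,q) → {q0,q4} and {q1,q11}.
Refine {q3,q9} on symbol q: members go to different blocks, giving {q3} and {q9}.
Stable partition: {q5,q10} | {q2} | {q8} | {q0,q4} | {q3} | {q6,q7} | {q1,q11} | {q9} — 8 equivalence classes.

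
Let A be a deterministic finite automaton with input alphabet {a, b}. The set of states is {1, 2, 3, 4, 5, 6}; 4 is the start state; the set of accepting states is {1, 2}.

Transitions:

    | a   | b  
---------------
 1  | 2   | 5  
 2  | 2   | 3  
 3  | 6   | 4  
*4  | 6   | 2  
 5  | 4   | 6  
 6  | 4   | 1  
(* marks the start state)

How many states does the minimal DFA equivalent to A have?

3

All states are reachable from the start state.
Start with accepting vs non-accepting: {1,2} | {3,4,5,6}.
Refine {3,4,5,6} on symbol b: members go to different blocks, giving {3,5} and {4,6}.
Stable partition: {1,2} | {3,5} | {4,6} — 3 equivalence classes.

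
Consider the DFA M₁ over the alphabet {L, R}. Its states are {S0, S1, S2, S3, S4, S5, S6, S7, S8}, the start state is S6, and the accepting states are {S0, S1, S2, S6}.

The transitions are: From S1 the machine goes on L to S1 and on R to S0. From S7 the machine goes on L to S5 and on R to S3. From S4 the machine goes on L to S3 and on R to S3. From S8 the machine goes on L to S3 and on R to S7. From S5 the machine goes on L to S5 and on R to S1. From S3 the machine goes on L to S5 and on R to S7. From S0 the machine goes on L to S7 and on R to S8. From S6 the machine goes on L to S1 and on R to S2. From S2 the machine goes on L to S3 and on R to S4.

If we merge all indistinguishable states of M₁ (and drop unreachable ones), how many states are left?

5

Initial partition by acceptance: {S0,S1,S2,S6} | {S3,S4,S5,S7,S8}.
Split {S0,S1,S2,S6} by δ(·,L) → {S0,S2} and {S1,S6}.
Split {S3,S4,S5,S7,S8} by δ(·,R) → {S3,S4,S7,S8} and {S5}.
On input L, block {S3,S4,S7,S8} splits into {S3,S7} and {S4,S8}.
Stable partition: {S0,S2} | {S3,S7} | {S1,S6} | {S5} | {S4,S8} — 5 equivalence classes.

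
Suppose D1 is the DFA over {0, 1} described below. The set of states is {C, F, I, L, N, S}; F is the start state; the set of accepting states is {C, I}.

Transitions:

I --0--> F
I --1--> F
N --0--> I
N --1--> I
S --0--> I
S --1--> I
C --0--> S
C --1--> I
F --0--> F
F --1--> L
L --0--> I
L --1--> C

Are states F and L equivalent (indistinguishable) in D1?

No

First remove the unreachable states {N}; 5 states remain.
Initial partition by acceptance: {C,I} | {F,L,S}.
Split {C,I} by δ(·,1) → {C} and {I}.
Split {F,L,S} by δ(·,0) → {L,S} and {F}.
Refine {L,S} on symbol 1: members go to different blocks, giving {L} and {S}.
The partition is now stable with 5 blocks: {C} | {L} | {I} | {F} | {S}.
F and L end up in different blocks, so they are distinguishable. For instance, the string '0' is accepted from only L.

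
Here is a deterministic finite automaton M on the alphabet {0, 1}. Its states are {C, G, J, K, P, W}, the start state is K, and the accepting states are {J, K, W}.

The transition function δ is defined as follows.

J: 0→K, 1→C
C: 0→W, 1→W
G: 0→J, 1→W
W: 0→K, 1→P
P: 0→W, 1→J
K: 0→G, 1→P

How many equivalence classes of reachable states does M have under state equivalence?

3

Every state is reachable, so we keep all 6.
Initial partition by acceptance: {J,K,W} | {C,G,P}.
Refine {J,K,W} on symbol 0: members go to different blocks, giving {J,W} and {K}.
The partition is now stable with 3 blocks: {J,W} | {C,G,P} | {K}.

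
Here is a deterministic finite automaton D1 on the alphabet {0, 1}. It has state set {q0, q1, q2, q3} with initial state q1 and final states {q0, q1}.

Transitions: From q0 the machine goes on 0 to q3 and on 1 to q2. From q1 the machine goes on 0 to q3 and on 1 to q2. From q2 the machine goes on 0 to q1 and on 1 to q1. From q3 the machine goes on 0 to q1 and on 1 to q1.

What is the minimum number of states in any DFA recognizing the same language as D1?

2

States {q0} cannot be reached from the start state, so discard them.
P0 = {q1} | {q2,q3}.
No further refinement is possible. Final partition (2 blocks): {q1} | {q2,q3}.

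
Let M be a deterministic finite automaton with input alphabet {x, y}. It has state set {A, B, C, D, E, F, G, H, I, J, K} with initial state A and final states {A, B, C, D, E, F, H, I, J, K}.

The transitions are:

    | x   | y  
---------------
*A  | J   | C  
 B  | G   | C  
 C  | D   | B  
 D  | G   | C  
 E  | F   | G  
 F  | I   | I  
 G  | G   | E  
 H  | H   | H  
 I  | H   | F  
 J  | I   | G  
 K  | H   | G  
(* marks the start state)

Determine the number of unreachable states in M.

BFS from A reaches {A, B, C, D, E, F, G, H, I, J}; the 1 state(s) K are never visited.

1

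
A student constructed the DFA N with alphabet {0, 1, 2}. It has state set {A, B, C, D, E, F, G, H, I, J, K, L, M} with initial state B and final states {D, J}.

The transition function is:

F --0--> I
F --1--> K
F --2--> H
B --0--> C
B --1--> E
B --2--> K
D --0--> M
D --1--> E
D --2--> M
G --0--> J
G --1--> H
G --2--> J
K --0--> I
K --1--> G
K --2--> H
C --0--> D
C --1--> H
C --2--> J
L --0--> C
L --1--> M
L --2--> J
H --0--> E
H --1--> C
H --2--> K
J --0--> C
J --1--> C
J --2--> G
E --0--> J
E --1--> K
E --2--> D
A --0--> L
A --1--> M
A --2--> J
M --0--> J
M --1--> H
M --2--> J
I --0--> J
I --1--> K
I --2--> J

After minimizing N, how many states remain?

3

Reachable states from the start: {B,C,D,E,G,H,I,J,K,M}. Unreachable: {A,F,L} — drop them.
Initial partition by acceptance: {D,J} | {B,C,E,G,H,I,K,M}.
On input 0, block {B,C,E,G,H,I,K,M} splits into {C,E,G,I,M} and {B,H,K}.
Stable partition: {D,J} | {C,E,G,I,M} | {B,H,K} — 3 equivalence classes.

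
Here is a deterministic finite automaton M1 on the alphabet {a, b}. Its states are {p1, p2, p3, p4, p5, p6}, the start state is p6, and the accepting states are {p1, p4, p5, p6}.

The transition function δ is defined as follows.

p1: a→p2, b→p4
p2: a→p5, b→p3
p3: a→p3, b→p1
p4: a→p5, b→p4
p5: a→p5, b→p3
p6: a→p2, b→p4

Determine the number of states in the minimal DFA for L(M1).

Start with accepting vs non-accepting: {p1,p4,p5,p6} | {p2,p3}.
Split {p1,p4,p5,p6} by δ(·,a) → {p1,p6} and {p4,p5}.
Refine {p2,p3} on symbol a: members go to different blocks, giving {p2} and {p3}.
Split {p4,p5} by δ(·,b) → {p4} and {p5}.
Stable partition: {p1,p6} | {p2} | {p4} | {p3} | {p5} — 5 equivalence classes.

5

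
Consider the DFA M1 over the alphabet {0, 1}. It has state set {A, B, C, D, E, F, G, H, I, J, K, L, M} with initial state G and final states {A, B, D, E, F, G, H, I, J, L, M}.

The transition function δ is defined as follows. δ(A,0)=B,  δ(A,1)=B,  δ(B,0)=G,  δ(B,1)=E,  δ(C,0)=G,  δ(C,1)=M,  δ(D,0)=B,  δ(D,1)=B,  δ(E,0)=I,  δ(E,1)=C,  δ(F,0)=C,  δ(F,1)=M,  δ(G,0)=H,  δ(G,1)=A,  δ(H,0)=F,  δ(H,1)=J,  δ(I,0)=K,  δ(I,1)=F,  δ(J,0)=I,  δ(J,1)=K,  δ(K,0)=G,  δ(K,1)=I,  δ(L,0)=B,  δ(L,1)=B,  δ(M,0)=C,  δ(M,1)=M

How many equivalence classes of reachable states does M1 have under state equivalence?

First remove the unreachable states {D,L}; 11 states remain.
P0 = {A,B,E,F,G,H,I,J,M} | {C,K}.
Refine {A,B,E,F,G,H,I,J,M} on symbol 0: members go to different blocks, giving {A,B,E,G,H,J} and {F,I,M}.
Split {A,B,E,G,H,J} by δ(·,0) → {A,B,G} and {E,H,J}.
Refine {A,B,G} on symbol 0: members go to different blocks, giving {A,B} and {G}.
Refine {A,B} on symbol 0: members go to different blocks, giving {A} and {B}.
Refine {E,H,J} on symbol 1: members go to different blocks, giving {E,J} and {H}.
Stable partition: {A} | {C,K} | {F,I,M} | {E,J} | {G} | {B} | {H} — 7 equivalence classes.

7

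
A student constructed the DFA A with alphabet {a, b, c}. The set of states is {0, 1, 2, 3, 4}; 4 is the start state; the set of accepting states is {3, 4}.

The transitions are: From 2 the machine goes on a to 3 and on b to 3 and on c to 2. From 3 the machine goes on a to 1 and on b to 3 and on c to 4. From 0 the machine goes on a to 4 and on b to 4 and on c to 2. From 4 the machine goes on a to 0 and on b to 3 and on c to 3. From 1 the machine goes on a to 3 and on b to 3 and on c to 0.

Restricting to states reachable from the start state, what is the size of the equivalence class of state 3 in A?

All states are reachable from the start state.
P0 = {3,4} | {0,1,2}.
Stable partition: {3,4} | {0,1,2} — 2 equivalence classes.
State 3 belongs to the block {3,4}, which has 2 states.

2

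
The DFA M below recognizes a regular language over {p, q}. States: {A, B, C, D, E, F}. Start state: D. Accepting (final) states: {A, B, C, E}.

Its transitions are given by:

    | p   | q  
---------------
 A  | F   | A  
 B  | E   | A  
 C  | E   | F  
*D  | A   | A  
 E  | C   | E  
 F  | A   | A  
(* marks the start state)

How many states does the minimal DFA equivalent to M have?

2

First remove the unreachable states {B,C,E}; 3 states remain.
Start with accepting vs non-accepting: {A} | {D,F}.
The partition is now stable with 2 blocks: {A} | {D,F}.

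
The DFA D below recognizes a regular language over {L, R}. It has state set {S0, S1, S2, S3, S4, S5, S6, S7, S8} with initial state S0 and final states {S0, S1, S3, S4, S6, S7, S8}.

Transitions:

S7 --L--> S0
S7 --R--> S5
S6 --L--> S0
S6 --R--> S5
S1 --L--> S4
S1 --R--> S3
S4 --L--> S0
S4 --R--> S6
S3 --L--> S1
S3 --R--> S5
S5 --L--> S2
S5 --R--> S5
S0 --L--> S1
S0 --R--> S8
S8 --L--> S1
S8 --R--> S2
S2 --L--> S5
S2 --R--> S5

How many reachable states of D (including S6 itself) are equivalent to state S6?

First remove the unreachable states {S7}; 8 states remain.
P0 = {S0,S1,S3,S4,S6,S8} | {S2,S5}.
Refine {S0,S1,S3,S4,S6,S8} on symbol R: members go to different blocks, giving {S0,S1,S4} and {S3,S6,S8}.
The partition is now stable with 3 blocks: {S0,S1,S4} | {S2,S5} | {S3,S6,S8}.
State S6 belongs to the block {S3,S6,S8}, which has 3 states.

3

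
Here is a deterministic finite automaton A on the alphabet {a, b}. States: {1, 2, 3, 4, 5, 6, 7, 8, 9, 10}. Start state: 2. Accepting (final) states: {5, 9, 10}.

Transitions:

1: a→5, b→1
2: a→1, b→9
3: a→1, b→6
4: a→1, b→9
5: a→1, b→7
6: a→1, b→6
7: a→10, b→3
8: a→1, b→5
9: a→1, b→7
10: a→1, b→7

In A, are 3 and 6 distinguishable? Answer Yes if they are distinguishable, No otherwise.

No

First remove the unreachable states {4,8}; 8 states remain.
Initial partition by acceptance: {5,9,10} | {1,2,3,6,7}.
Refine {1,2,3,6,7} on symbol a: members go to different blocks, giving {2,3,6} and {1,7}.
Split {2,3,6} by δ(·,b) → {3,6} and {2}.
Refine {1,7} on symbol b: members go to different blocks, giving {1} and {7}.
The partition is now stable with 5 blocks: {5,9,10} | {3,6} | {1} | {2} | {7}.
3 and 6 lie in the same block of the stable partition, so they are equivalent — no string distinguishes them.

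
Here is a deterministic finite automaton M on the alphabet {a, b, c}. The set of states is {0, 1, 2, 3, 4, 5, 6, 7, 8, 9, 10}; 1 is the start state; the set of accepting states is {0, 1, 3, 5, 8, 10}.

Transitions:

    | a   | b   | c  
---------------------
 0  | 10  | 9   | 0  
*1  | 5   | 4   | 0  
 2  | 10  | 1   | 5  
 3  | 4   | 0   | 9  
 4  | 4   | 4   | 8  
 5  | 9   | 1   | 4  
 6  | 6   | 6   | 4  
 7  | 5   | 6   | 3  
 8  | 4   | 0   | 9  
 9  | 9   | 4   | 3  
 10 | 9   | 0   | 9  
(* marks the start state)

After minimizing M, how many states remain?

States {2,6,7} cannot be reached from the start state, so discard them.
Start with accepting vs non-accepting: {0,1,3,5,8,10} | {4,9}.
On input a, block {0,1,3,5,8,10} splits into {3,5,8,10} and {0,1}.
Stable partition: {3,5,8,10} | {4,9} | {0,1} — 3 equivalence classes.

3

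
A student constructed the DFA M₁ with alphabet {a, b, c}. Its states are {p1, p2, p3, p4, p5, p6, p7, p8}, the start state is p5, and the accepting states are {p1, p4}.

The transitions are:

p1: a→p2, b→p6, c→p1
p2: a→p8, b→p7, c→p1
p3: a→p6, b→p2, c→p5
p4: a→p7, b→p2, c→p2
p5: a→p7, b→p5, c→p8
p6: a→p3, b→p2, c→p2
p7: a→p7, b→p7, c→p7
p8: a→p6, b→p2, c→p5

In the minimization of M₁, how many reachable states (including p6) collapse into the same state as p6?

States {p4} cannot be reached from the start state, so discard them.
P0 = {p1} | {p2,p3,p5,p6,p7,p8}.
Refine {p2,p3,p5,p6,p7,p8} on symbol c: members go to different blocks, giving {p3,p5,p6,p7,p8} and {p2}.
Split {p3,p5,p6,p7,p8} by δ(·,b) → {p3,p6,p8} and {p5,p7}.
On input c, block {p3,p6,p8} splits into {p3,p8} and {p6}.
Split {p5,p7} by δ(·,c) → {p5} and {p7}.
The partition is now stable with 6 blocks: {p1} | {p3,p8} | {p2} | {p5} | {p6} | {p7}.
The equivalence class containing p6 is {p6}, of size 1.

1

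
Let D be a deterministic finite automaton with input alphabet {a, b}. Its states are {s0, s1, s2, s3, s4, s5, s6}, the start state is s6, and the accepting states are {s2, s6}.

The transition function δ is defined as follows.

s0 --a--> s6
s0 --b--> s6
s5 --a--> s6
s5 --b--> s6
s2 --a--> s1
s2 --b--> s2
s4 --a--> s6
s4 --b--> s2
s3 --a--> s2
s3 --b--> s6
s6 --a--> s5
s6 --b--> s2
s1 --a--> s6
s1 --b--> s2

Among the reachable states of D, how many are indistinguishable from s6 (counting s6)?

2

First remove the unreachable states {s0,s3,s4}; 4 states remain.
P0 = {s2,s6} | {s1,s5}.
No further refinement is possible. Final partition (2 blocks): {s2,s6} | {s1,s5}.
The equivalence class containing s6 is {s2,s6}, of size 2.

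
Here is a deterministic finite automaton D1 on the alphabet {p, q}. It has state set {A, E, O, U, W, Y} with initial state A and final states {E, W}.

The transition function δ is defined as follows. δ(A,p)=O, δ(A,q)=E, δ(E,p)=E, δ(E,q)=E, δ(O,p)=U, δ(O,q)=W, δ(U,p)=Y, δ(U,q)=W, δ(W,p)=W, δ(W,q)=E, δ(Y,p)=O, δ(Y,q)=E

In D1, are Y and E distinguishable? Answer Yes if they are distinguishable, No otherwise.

Yes

All states are reachable from the start state.
P0 = {E,W} | {A,O,U,Y}.
Stable partition: {E,W} | {A,O,U,Y} — 2 equivalence classes.
Y and E end up in different blocks, so they are distinguishable. For instance, the string 'ε' is accepted from only E.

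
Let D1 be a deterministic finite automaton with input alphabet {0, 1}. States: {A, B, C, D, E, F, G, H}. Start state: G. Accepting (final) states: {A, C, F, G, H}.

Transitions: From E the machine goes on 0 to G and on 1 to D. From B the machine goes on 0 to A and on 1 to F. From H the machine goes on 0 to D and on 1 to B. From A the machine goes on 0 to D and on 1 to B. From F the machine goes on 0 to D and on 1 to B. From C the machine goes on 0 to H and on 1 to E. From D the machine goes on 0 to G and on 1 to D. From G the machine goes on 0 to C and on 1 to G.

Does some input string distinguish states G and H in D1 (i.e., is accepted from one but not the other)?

Yes

Every state is reachable, so we keep all 8.
P0 = {A,C,F,G,H} | {B,D,E}.
On input 0, block {A,C,F,G,H} splits into {A,F,H} and {C,G}.
On input 0, block {B,D,E} splits into {D,E} and {B}.
Refine {C,G} on symbol 0: members go to different blocks, giving {C} and {G}.
The partition is now stable with 5 blocks: {A,F,H} | {D,E} | {C} | {B} | {G}.
G and H end up in different blocks, so they are distinguishable. For instance, the string '0' is accepted from only G.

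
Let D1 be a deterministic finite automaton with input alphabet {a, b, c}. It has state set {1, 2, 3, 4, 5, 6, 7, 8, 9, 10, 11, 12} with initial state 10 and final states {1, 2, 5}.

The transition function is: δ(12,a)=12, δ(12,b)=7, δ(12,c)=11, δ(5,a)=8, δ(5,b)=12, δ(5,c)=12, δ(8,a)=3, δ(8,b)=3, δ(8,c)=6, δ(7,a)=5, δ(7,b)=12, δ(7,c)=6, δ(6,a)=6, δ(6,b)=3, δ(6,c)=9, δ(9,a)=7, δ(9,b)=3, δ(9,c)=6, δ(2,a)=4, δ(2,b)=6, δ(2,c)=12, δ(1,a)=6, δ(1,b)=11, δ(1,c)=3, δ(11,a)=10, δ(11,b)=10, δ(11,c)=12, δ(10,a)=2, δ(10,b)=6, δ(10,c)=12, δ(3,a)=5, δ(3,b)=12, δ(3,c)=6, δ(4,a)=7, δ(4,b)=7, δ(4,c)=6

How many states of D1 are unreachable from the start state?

1

Starting at 10 and following transitions, the reachable set is {2, 3, 4, 5, 6, 7, 8, 9, 10, 11, 12}. That leaves 1 unreachable — 1 in total.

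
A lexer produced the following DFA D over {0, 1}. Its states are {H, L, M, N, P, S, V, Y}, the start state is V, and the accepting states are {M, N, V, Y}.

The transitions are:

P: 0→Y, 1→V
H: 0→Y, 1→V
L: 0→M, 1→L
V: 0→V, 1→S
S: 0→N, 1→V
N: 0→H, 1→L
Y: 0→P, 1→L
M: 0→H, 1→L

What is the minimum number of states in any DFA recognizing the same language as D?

4

Every state is reachable, so we keep all 8.
P0 = {M,N,V,Y} | {H,L,P,S}.
On input 0, block {M,N,V,Y} splits into {M,N,Y} and {V}.
Refine {H,L,P,S} on symbol 1: members go to different blocks, giving {H,P,S} and {L}.
The partition is now stable with 4 blocks: {M,N,Y} | {H,P,S} | {V} | {L}.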